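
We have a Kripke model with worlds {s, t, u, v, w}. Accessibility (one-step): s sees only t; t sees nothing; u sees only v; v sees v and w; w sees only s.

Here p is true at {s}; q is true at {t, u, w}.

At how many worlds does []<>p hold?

1

s: successors {t}; <>p there: t:F. ✗
t: no successors, so []<>p holds vacuously. ✓
u: successors {v}; <>p there: v:F. ✗
v: successors {v, w}; <>p there: v:F, w:T. ✗
w: successors {s}; <>p there: s:F. ✗
Satisfying worlds: {t}.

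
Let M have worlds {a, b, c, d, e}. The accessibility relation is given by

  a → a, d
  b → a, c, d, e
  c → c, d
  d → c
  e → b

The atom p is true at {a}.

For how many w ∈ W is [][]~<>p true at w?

a: successors {a, d}; []~<>p there: a:F, d:T. ✗
b: successors {a, c, d, e}; []~<>p there: a:F, c:T, d:T, e:F. ✗
c: successors {c, d}; []~<>p there: c:T, d:T. ✓
d: successors {c}; []~<>p there: c:T. ✓
e: successors {b}; []~<>p there: b:F. ✗
Satisfying worlds: {c, d}.

2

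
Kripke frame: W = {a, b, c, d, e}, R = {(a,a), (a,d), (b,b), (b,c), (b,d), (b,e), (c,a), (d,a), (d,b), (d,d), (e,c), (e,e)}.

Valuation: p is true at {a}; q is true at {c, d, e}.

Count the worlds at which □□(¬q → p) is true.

2

a: successors {a, d}; □(¬q → p) there: a:T, d:F. ✗
b: successors {b, c, d, e}; □(¬q → p) there: b:F, c:T, d:F, e:T. ✗
c: successors {a}; □(¬q → p) there: a:T. ✓
d: successors {a, b, d}; □(¬q → p) there: a:T, b:F, d:F. ✗
e: successors {c, e}; □(¬q → p) there: c:T, e:T. ✓
Satisfying worlds: {c, e}.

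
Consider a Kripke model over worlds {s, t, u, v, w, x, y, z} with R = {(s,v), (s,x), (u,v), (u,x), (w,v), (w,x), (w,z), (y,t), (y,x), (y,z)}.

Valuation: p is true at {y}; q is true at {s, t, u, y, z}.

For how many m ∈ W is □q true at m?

s: successors {v, x}; q there: v:F, x:F. ✗
t: no successors, so □q holds vacuously. ✓
u: successors {v, x}; q there: v:F, x:F. ✗
v: no successors, so □q holds vacuously. ✓
w: successors {v, x, z}; q there: v:F, x:F, z:T. ✗
x: no successors, so □q holds vacuously. ✓
y: successors {t, x, z}; q there: t:T, x:F, z:T. ✗
z: no successors, so □q holds vacuously. ✓
Satisfying worlds: {t, v, x, z}.

4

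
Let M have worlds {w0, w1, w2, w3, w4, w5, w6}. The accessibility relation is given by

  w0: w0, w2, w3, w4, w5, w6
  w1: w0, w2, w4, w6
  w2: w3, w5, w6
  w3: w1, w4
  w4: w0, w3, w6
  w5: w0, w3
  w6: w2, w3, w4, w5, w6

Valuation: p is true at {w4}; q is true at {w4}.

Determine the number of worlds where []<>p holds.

2

w0: successors {w0, w2, w3, w4, w5, w6}; <>p there: w0:T, w2:F, w3:T, w4:F, w5:F, w6:T. ✗
w1: successors {w0, w2, w4, w6}; <>p there: w0:T, w2:F, w4:F, w6:T. ✗
w2: successors {w3, w5, w6}; <>p there: w3:T, w5:F, w6:T. ✗
w3: successors {w1, w4}; <>p there: w1:T, w4:F. ✗
w4: successors {w0, w3, w6}; <>p there: w0:T, w3:T, w6:T. ✓
w5: successors {w0, w3}; <>p there: w0:T, w3:T. ✓
w6: successors {w2, w3, w4, w5, w6}; <>p there: w2:F, w3:T, w4:F, w5:F, w6:T. ✗
Satisfying worlds: {w4, w5}.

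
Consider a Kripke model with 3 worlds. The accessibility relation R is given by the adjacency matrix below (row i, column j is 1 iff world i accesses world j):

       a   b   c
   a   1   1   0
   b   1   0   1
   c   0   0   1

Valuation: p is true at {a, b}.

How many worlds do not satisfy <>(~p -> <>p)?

1

a: successors {a, b}; ~p -> <>p there: a:T, b:T. ✓
b: successors {a, c}; ~p -> <>p there: a:T, c:F. ✓
c: successors {c}; ~p -> <>p there: c:F. ✗
Satisfying worlds: {a, b}.
So <>(~p -> <>p) fails at the other 1 world.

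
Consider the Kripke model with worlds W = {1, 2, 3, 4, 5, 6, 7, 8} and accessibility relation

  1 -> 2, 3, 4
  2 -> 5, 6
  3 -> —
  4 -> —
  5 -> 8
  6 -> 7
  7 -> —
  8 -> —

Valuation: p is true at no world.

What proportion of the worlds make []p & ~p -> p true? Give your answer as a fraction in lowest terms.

1/2

1: []p & ~p is F, p is F. ✓
2: []p & ~p is F, p is F. ✓
3: []p & ~p is T, p is F. ✗
4: []p & ~p is T, p is F. ✗
5: []p & ~p is F, p is F. ✓
6: []p & ~p is F, p is F. ✓
7: []p & ~p is T, p is F. ✗
8: []p & ~p is T, p is F. ✗
That's 4 of 8 worlds, so 4/8 = 1/2.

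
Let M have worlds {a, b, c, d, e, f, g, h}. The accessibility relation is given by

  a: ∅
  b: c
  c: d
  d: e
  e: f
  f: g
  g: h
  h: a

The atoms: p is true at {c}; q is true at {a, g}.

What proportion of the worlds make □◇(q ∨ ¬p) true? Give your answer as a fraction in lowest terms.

7/8

a: no successors, so □◇(q ∨ ¬p) holds vacuously. ✓
b: successors {c}; ◇(q ∨ ¬p) there: c:T. ✓
c: successors {d}; ◇(q ∨ ¬p) there: d:T. ✓
d: successors {e}; ◇(q ∨ ¬p) there: e:T. ✓
e: successors {f}; ◇(q ∨ ¬p) there: f:T. ✓
f: successors {g}; ◇(q ∨ ¬p) there: g:T. ✓
g: successors {h}; ◇(q ∨ ¬p) there: h:T. ✓
h: successors {a}; ◇(q ∨ ¬p) there: a:F. ✗
That's 7 of 8 worlds, so 7/8.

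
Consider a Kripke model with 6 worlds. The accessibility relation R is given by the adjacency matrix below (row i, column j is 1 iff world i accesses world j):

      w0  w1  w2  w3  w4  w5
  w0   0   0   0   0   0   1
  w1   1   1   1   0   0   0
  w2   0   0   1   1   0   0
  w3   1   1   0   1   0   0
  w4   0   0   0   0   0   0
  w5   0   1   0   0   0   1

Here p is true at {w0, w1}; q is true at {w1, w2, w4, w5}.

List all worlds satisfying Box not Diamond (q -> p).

{w4}

w0: successors {w5}; not Diamond (q -> p) there: w5:F. ✗
w1: successors {w0, w1, w2}; not Diamond (q -> p) there: w0:T, w1:F, w2:F. ✗
w2: successors {w2, w3}; not Diamond (q -> p) there: w2:F, w3:F. ✗
w3: successors {w0, w1, w3}; not Diamond (q -> p) there: w0:T, w1:F, w3:F. ✗
w4: no successors, so Box not Diamond (q -> p) holds vacuously. ✓
w5: successors {w1, w5}; not Diamond (q -> p) there: w1:F, w5:F. ✗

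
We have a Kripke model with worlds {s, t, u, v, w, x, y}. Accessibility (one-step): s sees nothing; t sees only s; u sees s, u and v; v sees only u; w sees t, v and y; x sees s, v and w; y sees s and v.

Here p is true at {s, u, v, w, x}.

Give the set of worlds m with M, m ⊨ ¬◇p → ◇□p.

s: ¬◇p is T, ◇□p is F. ✗
t: ¬◇p is F, ◇□p is T. ✓
u: ¬◇p is F, ◇□p is T. ✓
v: ¬◇p is F, ◇□p is T. ✓
w: ¬◇p is F, ◇□p is T. ✓
x: ¬◇p is F, ◇□p is T. ✓
y: ¬◇p is F, ◇□p is T. ✓

{t, u, v, w, x, y}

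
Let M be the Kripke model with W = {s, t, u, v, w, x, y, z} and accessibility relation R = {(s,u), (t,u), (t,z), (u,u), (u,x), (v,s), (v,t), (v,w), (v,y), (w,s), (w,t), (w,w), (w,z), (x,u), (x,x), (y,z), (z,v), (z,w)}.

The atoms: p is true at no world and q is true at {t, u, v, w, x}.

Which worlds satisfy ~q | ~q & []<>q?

s: ~q is T, ~q & []<>q is T. ✓
t: ~q is F, ~q & []<>q is F. ✗
u: ~q is F, ~q & []<>q is F. ✗
v: ~q is F, ~q & []<>q is F. ✗
w: ~q is F, ~q & []<>q is F. ✗
x: ~q is F, ~q & []<>q is F. ✗
y: ~q is T, ~q & []<>q is T. ✓
z: ~q is T, ~q & []<>q is T. ✓

{s, y, z}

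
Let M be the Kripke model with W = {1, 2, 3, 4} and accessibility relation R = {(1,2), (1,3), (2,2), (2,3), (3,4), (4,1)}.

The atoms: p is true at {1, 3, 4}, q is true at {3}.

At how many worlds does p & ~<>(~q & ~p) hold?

1: p is T, ~<>(~q & ~p) is F. ✗
2: p is F, ~<>(~q & ~p) is F. ✗
3: p is T, ~<>(~q & ~p) is T. ✓
4: p is T, ~<>(~q & ~p) is T. ✓
Satisfying worlds: {3, 4}.

2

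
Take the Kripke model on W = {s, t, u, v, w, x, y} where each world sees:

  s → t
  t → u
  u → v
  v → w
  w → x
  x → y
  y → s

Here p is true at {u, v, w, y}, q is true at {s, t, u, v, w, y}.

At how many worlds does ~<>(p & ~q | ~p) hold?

4

s: <>(p & ~q | ~p) is T. ✗
t: <>(p & ~q | ~p) is F. ✓
u: <>(p & ~q | ~p) is F. ✓
v: <>(p & ~q | ~p) is F. ✓
w: <>(p & ~q | ~p) is T. ✗
x: <>(p & ~q | ~p) is F. ✓
y: <>(p & ~q | ~p) is T. ✗
Satisfying worlds: {t, u, v, x}.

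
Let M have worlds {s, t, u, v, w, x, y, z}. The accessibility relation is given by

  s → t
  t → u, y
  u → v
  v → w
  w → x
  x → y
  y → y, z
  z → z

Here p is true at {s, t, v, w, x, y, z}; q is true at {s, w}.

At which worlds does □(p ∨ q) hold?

{s, u, v, w, x, y, z}

s: successors {t}; p ∨ q there: t:T. ✓
t: successors {u, y}; p ∨ q there: u:F, y:T. ✗
u: successors {v}; p ∨ q there: v:T. ✓
v: successors {w}; p ∨ q there: w:T. ✓
w: successors {x}; p ∨ q there: x:T. ✓
x: successors {y}; p ∨ q there: y:T. ✓
y: successors {y, z}; p ∨ q there: y:T, z:T. ✓
z: successors {z}; p ∨ q there: z:T. ✓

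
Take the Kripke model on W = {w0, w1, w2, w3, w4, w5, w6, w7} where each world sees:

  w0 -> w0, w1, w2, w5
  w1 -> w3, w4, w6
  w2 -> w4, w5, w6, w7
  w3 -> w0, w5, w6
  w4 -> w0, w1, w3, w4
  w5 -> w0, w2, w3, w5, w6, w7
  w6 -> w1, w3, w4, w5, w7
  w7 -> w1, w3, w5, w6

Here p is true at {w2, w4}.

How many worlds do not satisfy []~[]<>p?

w0: successors {w0, w1, w2, w5}; ~[]<>p there: w0:F, w1:T, w2:T, w5:T. ✗
w1: successors {w3, w4, w6}; ~[]<>p there: w3:F, w4:T, w6:T. ✗
w2: successors {w4, w5, w6, w7}; ~[]<>p there: w4:T, w5:T, w6:T, w7:T. ✓
w3: successors {w0, w5, w6}; ~[]<>p there: w0:F, w5:T, w6:T. ✗
w4: successors {w0, w1, w3, w4}; ~[]<>p there: w0:F, w1:T, w3:F, w4:T. ✗
w5: successors {w0, w2, w3, w5, w6, w7}; ~[]<>p there: w0:F, w2:T, w3:F, w5:T, w6:T, w7:T. ✗
w6: successors {w1, w3, w4, w5, w7}; ~[]<>p there: w1:T, w3:F, w4:T, w5:T, w7:T. ✗
w7: successors {w1, w3, w5, w6}; ~[]<>p there: w1:T, w3:F, w5:T, w6:T. ✗
Satisfying worlds: {w2}.
So []~[]<>p fails at the other 7 worlds.

7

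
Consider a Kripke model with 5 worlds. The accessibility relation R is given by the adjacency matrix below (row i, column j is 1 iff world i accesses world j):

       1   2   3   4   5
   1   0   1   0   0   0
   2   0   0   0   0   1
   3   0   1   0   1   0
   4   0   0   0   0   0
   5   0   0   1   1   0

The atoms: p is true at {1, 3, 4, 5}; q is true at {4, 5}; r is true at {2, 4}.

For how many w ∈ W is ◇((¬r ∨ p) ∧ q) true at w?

3

1: successors {2}; (¬r ∨ p) ∧ q there: 2:F. ✗
2: successors {5}; (¬r ∨ p) ∧ q there: 5:T. ✓
3: successors {2, 4}; (¬r ∨ p) ∧ q there: 2:F, 4:T. ✓
4: no successors, so ◇((¬r ∨ p) ∧ q) fails. ✗
5: successors {3, 4}; (¬r ∨ p) ∧ q there: 3:F, 4:T. ✓
Satisfying worlds: {2, 3, 5}.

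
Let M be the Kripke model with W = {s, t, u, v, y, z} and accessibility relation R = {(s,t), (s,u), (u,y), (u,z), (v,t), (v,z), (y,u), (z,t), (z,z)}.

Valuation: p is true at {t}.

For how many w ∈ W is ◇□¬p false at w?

s: successors {t, u}; □¬p there: t:T, u:T. ✓
t: no successors, so ◇□¬p fails. ✗
u: successors {y, z}; □¬p there: y:T, z:F. ✓
v: successors {t, z}; □¬p there: t:T, z:F. ✓
y: successors {u}; □¬p there: u:T. ✓
z: successors {t, z}; □¬p there: t:T, z:F. ✓
Satisfying worlds: {s, u, v, y, z}.
So ◇□¬p fails at the other 1 world.

1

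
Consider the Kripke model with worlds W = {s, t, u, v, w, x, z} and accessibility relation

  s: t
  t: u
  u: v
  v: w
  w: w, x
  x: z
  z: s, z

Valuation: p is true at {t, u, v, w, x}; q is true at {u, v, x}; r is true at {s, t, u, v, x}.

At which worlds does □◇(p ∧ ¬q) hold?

s: successors {t}; ◇(p ∧ ¬q) there: t:F. ✗
t: successors {u}; ◇(p ∧ ¬q) there: u:F. ✗
u: successors {v}; ◇(p ∧ ¬q) there: v:T. ✓
v: successors {w}; ◇(p ∧ ¬q) there: w:T. ✓
w: successors {w, x}; ◇(p ∧ ¬q) there: w:T, x:F. ✗
x: successors {z}; ◇(p ∧ ¬q) there: z:F. ✗
z: successors {s, z}; ◇(p ∧ ¬q) there: s:T, z:F. ✗

{u, v}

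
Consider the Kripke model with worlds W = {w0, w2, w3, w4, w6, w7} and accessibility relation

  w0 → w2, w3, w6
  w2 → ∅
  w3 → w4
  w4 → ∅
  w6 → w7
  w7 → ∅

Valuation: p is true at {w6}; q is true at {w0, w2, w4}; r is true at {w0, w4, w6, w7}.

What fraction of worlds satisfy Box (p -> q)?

w0: successors {w2, w3, w6}; p -> q there: w2:T, w3:T, w6:F. ✗
w2: no successors, so Box (p -> q) holds vacuously. ✓
w3: successors {w4}; p -> q there: w4:T. ✓
w4: no successors, so Box (p -> q) holds vacuously. ✓
w6: successors {w7}; p -> q there: w7:T. ✓
w7: no successors, so Box (p -> q) holds vacuously. ✓
That's 5 of 6 worlds, so 5/6.

5/6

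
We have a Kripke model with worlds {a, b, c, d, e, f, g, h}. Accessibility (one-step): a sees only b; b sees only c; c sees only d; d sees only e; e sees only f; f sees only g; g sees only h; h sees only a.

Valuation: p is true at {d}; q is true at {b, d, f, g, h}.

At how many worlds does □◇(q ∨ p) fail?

a: successors {b}; ◇(q ∨ p) there: b:F. ✗
b: successors {c}; ◇(q ∨ p) there: c:T. ✓
c: successors {d}; ◇(q ∨ p) there: d:F. ✗
d: successors {e}; ◇(q ∨ p) there: e:T. ✓
e: successors {f}; ◇(q ∨ p) there: f:T. ✓
f: successors {g}; ◇(q ∨ p) there: g:T. ✓
g: successors {h}; ◇(q ∨ p) there: h:F. ✗
h: successors {a}; ◇(q ∨ p) there: a:T. ✓
Satisfying worlds: {b, d, e, f, h}.
So □◇(q ∨ p) fails at the other 3 worlds.

3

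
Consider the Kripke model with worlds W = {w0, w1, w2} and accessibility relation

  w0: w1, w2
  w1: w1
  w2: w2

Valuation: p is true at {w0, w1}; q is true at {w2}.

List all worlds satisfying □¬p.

w0: successors {w1, w2}; ¬p there: w1:F, w2:T. ✗
w1: successors {w1}; ¬p there: w1:F. ✗
w2: successors {w2}; ¬p there: w2:T. ✓

{w2}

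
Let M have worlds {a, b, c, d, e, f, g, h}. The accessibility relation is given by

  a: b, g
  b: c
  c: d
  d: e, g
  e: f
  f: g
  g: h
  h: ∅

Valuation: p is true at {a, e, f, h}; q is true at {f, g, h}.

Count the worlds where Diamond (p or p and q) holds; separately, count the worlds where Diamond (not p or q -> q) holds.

3 and 5

For Diamond (p or p and q):
a: successors {b, g}; p or p and q there: b:F, g:F. ✗
b: successors {c}; p or p and q there: c:F. ✗
c: successors {d}; p or p and q there: d:F. ✗
d: successors {e, g}; p or p and q there: e:T, g:F. ✓
e: successors {f}; p or p and q there: f:T. ✓
f: successors {g}; p or p and q there: g:F. ✗
g: successors {h}; p or p and q there: h:T. ✓
h: no successors, so Diamond (p or p and q) fails. ✗
— 3 worlds.
For Diamond (not p or q -> q):
a: successors {b, g}; not p or q -> q there: b:F, g:T. ✓
b: successors {c}; not p or q -> q there: c:F. ✗
c: successors {d}; not p or q -> q there: d:F. ✗
d: successors {e, g}; not p or q -> q there: e:T, g:T. ✓
e: successors {f}; not p or q -> q there: f:T. ✓
f: successors {g}; not p or q -> q there: g:T. ✓
g: successors {h}; not p or q -> q there: h:T. ✓
h: no successors, so Diamond (not p or q -> q) fails. ✗
— 5 worlds.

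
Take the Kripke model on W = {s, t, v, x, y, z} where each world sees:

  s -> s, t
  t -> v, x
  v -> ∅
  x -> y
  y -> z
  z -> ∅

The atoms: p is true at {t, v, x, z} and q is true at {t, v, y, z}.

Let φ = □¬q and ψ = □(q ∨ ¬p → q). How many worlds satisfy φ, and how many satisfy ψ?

2 and 5

For □¬q:
s: successors {s, t}; ¬q there: s:T, t:F. ✗
t: successors {v, x}; ¬q there: v:F, x:T. ✗
v: no successors, so □¬q holds vacuously. ✓
x: successors {y}; ¬q there: y:F. ✗
y: successors {z}; ¬q there: z:F. ✗
z: no successors, so □¬q holds vacuously. ✓
— 2 worlds.
For □(q ∨ ¬p → q):
s: successors {s, t}; q ∨ ¬p → q there: s:F, t:T. ✗
t: successors {v, x}; q ∨ ¬p → q there: v:T, x:T. ✓
v: no successors, so □(q ∨ ¬p → q) holds vacuously. ✓
x: successors {y}; q ∨ ¬p → q there: y:T. ✓
y: successors {z}; q ∨ ¬p → q there: z:T. ✓
z: no successors, so □(q ∨ ¬p → q) holds vacuously. ✓
— 5 worlds.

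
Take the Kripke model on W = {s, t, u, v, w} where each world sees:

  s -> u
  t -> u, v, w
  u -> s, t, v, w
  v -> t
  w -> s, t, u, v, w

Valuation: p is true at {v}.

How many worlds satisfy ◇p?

s: successors {u}; p there: u:F. ✗
t: successors {u, v, w}; p there: u:F, v:T, w:F. ✓
u: successors {s, t, v, w}; p there: s:F, t:F, v:T, w:F. ✓
v: successors {t}; p there: t:F. ✗
w: successors {s, t, u, v, w}; p there: s:F, t:F, u:F, v:T, w:F. ✓
Satisfying worlds: {t, u, w}.

3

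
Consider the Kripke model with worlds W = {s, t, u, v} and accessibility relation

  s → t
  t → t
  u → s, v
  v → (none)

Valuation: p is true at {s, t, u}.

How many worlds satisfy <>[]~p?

s: successors {t}; []~p there: t:F. ✗
t: successors {t}; []~p there: t:F. ✗
u: successors {s, v}; []~p there: s:F, v:T. ✓
v: no successors, so <>[]~p fails. ✗
Satisfying worlds: {u}.

1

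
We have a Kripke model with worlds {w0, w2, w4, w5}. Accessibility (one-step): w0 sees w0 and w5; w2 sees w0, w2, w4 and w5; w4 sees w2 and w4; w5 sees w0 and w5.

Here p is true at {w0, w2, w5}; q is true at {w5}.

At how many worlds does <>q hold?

3

w0: successors {w0, w5}; q there: w0:F, w5:T. ✓
w2: successors {w0, w2, w4, w5}; q there: w0:F, w2:F, w4:F, w5:T. ✓
w4: successors {w2, w4}; q there: w2:F, w4:F. ✗
w5: successors {w0, w5}; q there: w0:F, w5:T. ✓
Satisfying worlds: {w0, w2, w5}.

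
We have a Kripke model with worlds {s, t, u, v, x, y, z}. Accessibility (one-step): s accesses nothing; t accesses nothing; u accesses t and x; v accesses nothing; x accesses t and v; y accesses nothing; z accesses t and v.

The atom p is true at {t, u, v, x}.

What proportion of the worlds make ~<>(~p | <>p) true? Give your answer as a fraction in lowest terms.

s: <>(~p | <>p) is F. ✓
t: <>(~p | <>p) is F. ✓
u: <>(~p | <>p) is T. ✗
v: <>(~p | <>p) is F. ✓
x: <>(~p | <>p) is F. ✓
y: <>(~p | <>p) is F. ✓
z: <>(~p | <>p) is F. ✓
That's 6 of 7 worlds, so 6/7.

6/7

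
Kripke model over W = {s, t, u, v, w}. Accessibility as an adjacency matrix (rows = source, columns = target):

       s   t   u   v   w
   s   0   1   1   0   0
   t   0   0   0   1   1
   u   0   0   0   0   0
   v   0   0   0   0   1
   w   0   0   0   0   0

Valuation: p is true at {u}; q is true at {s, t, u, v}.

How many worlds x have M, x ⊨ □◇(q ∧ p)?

2

s: successors {t, u}; ◇(q ∧ p) there: t:F, u:F. ✗
t: successors {v, w}; ◇(q ∧ p) there: v:F, w:F. ✗
u: no successors, so □◇(q ∧ p) holds vacuously. ✓
v: successors {w}; ◇(q ∧ p) there: w:F. ✗
w: no successors, so □◇(q ∧ p) holds vacuously. ✓
Satisfying worlds: {u, w}.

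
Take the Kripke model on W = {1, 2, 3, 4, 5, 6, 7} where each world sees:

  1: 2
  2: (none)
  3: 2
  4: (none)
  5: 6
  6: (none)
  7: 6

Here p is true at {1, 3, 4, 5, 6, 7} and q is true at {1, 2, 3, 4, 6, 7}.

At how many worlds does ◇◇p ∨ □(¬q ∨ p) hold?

1: ◇◇p is F, □(¬q ∨ p) is F. ✗
2: ◇◇p is F, □(¬q ∨ p) is T. ✓
3: ◇◇p is F, □(¬q ∨ p) is F. ✗
4: ◇◇p is F, □(¬q ∨ p) is T. ✓
5: ◇◇p is F, □(¬q ∨ p) is T. ✓
6: ◇◇p is F, □(¬q ∨ p) is T. ✓
7: ◇◇p is F, □(¬q ∨ p) is T. ✓
Satisfying worlds: {2, 4, 5, 6, 7}.

5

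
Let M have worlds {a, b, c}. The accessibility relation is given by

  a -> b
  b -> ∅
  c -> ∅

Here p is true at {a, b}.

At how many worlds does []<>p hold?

2

a: successors {b}; <>p there: b:F. ✗
b: no successors, so []<>p holds vacuously. ✓
c: no successors, so []<>p holds vacuously. ✓
Satisfying worlds: {b, c}.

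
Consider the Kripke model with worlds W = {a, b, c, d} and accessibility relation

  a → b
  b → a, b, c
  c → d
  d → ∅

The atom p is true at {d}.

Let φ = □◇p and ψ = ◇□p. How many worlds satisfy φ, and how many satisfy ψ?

For □◇p:
a: successors {b}; ◇p there: b:F. ✗
b: successors {a, b, c}; ◇p there: a:F, b:F, c:T. ✗
c: successors {d}; ◇p there: d:F. ✗
d: no successors, so □◇p holds vacuously. ✓
— 1 world.
For ◇□p:
a: successors {b}; □p there: b:F. ✗
b: successors {a, b, c}; □p there: a:F, b:F, c:T. ✓
c: successors {d}; □p there: d:T. ✓
d: no successors, so ◇□p fails. ✗
— 2 worlds.

1 and 2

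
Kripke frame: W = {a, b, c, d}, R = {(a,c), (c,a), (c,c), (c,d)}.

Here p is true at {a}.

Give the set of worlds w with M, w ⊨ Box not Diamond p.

{b, d}

a: successors {c}; not Diamond p there: c:F. ✗
b: no successors, so Box not Diamond p holds vacuously. ✓
c: successors {a, c, d}; not Diamond p there: a:T, c:F, d:T. ✗
d: no successors, so Box not Diamond p holds vacuously. ✓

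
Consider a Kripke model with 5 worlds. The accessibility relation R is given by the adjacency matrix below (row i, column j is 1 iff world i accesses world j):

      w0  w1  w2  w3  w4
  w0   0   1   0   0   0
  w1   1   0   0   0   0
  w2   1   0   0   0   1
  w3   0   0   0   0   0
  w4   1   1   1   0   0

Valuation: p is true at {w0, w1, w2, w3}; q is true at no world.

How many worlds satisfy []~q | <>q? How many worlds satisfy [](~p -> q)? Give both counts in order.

5 and 4

For []~q | <>q:
w0: []~q is T, <>q is F. ✓
w1: []~q is T, <>q is F. ✓
w2: []~q is T, <>q is F. ✓
w3: []~q is T, <>q is F. ✓
w4: []~q is T, <>q is F. ✓
— 5 worlds.
For [](~p -> q):
w0: successors {w1}; ~p -> q there: w1:T. ✓
w1: successors {w0}; ~p -> q there: w0:T. ✓
w2: successors {w0, w4}; ~p -> q there: w0:T, w4:F. ✗
w3: no successors, so [](~p -> q) holds vacuously. ✓
w4: successors {w0, w1, w2}; ~p -> q there: w0:T, w1:T, w2:T. ✓
— 4 worlds.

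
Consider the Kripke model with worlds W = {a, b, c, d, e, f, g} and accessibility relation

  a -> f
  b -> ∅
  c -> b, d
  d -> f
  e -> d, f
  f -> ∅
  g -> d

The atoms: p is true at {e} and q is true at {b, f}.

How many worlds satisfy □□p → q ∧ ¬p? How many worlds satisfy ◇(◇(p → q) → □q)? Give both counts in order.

5 and 5

For □□p → q ∧ ¬p:
a: □□p is T, q ∧ ¬p is F. ✗
b: □□p is T, q ∧ ¬p is T. ✓
c: □□p is F, q ∧ ¬p is F. ✓
d: □□p is T, q ∧ ¬p is F. ✗
e: □□p is F, q ∧ ¬p is F. ✓
f: □□p is T, q ∧ ¬p is T. ✓
g: □□p is F, q ∧ ¬p is F. ✓
— 5 worlds.
For ◇(◇(p → q) → □q):
a: successors {f}; ◇(p → q) → □q there: f:T. ✓
b: no successors, so ◇(◇(p → q) → □q) fails. ✗
c: successors {b, d}; ◇(p → q) → □q there: b:T, d:T. ✓
d: successors {f}; ◇(p → q) → □q there: f:T. ✓
e: successors {d, f}; ◇(p → q) → □q there: d:T, f:T. ✓
f: no successors, so ◇(◇(p → q) → □q) fails. ✗
g: successors {d}; ◇(p → q) → □q there: d:T. ✓
— 5 worlds.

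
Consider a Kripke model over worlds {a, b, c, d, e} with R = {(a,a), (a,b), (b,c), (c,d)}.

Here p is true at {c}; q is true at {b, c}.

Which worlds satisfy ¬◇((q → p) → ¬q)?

{b, d, e}

a: ◇((q → p) → ¬q) is T. ✗
b: ◇((q → p) → ¬q) is F. ✓
c: ◇((q → p) → ¬q) is T. ✗
d: ◇((q → p) → ¬q) is F. ✓
e: ◇((q → p) → ¬q) is F. ✓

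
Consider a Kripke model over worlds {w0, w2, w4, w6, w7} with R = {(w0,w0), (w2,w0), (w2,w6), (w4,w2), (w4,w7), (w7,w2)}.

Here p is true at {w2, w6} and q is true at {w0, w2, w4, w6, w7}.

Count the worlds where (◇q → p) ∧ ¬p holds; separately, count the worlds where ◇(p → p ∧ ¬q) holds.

0 and 3

For (◇q → p) ∧ ¬p:
w0: ◇q → p is F, ¬p is T. ✗
w2: ◇q → p is T, ¬p is F. ✗
w4: ◇q → p is F, ¬p is T. ✗
w6: ◇q → p is T, ¬p is F. ✗
w7: ◇q → p is F, ¬p is T. ✗
— 0 worlds.
For ◇(p → p ∧ ¬q):
w0: successors {w0}; p → p ∧ ¬q there: w0:T. ✓
w2: successors {w0, w6}; p → p ∧ ¬q there: w0:T, w6:F. ✓
w4: successors {w2, w7}; p → p ∧ ¬q there: w2:F, w7:T. ✓
w6: no successors, so ◇(p → p ∧ ¬q) fails. ✗
w7: successors {w2}; p → p ∧ ¬q there: w2:F. ✗
— 3 worlds.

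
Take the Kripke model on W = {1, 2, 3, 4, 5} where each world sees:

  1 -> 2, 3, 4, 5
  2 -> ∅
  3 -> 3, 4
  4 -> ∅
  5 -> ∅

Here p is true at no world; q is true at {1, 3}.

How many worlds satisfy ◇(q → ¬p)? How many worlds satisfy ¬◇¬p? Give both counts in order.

For ◇(q → ¬p):
1: successors {2, 3, 4, 5}; q → ¬p there: 2:T, 3:T, 4:T, 5:T. ✓
2: no successors, so ◇(q → ¬p) fails. ✗
3: successors {3, 4}; q → ¬p there: 3:T, 4:T. ✓
4: no successors, so ◇(q → ¬p) fails. ✗
5: no successors, so ◇(q → ¬p) fails. ✗
— 2 worlds.
For ¬◇¬p:
1: ◇¬p is T. ✗
2: ◇¬p is F. ✓
3: ◇¬p is T. ✗
4: ◇¬p is F. ✓
5: ◇¬p is F. ✓
— 3 worlds.

2 and 3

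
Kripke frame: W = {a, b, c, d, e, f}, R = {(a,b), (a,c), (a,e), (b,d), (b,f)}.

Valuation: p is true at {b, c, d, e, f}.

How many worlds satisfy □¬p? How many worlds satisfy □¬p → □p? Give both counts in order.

4 and 6

For □¬p:
a: successors {b, c, e}; ¬p there: b:F, c:F, e:F. ✗
b: successors {d, f}; ¬p there: d:F, f:F. ✗
c: no successors, so □¬p holds vacuously. ✓
d: no successors, so □¬p holds vacuously. ✓
e: no successors, so □¬p holds vacuously. ✓
f: no successors, so □¬p holds vacuously. ✓
— 4 worlds.
For □¬p → □p:
a: □¬p is F, □p is T. ✓
b: □¬p is F, □p is T. ✓
c: □¬p is T, □p is T. ✓
d: □¬p is T, □p is T. ✓
e: □¬p is T, □p is T. ✓
f: □¬p is T, □p is T. ✓
— 6 worlds.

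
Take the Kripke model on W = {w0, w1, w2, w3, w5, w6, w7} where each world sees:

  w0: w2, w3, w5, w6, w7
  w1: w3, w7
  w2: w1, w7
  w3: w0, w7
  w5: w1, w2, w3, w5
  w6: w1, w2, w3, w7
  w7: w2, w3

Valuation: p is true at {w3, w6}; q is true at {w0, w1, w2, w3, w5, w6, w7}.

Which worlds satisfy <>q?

w0: successors {w2, w3, w5, w6, w7}; q there: w2:T, w3:T, w5:T, w6:T, w7:T. ✓
w1: successors {w3, w7}; q there: w3:T, w7:T. ✓
w2: successors {w1, w7}; q there: w1:T, w7:T. ✓
w3: successors {w0, w7}; q there: w0:T, w7:T. ✓
w5: successors {w1, w2, w3, w5}; q there: w1:T, w2:T, w3:T, w5:T. ✓
w6: successors {w1, w2, w3, w7}; q there: w1:T, w2:T, w3:T, w7:T. ✓
w7: successors {w2, w3}; q there: w2:T, w3:T. ✓

{w0, w1, w2, w3, w5, w6, w7}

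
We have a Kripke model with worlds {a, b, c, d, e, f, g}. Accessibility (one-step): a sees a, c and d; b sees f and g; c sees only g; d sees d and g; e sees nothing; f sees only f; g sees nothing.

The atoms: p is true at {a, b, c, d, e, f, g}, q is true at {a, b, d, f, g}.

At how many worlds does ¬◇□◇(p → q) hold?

2

a: ◇□◇(p → q) is T. ✗
b: ◇□◇(p → q) is T. ✗
c: ◇□◇(p → q) is T. ✗
d: ◇□◇(p → q) is T. ✗
e: ◇□◇(p → q) is F. ✓
f: ◇□◇(p → q) is T. ✗
g: ◇□◇(p → q) is F. ✓
Satisfying worlds: {e, g}.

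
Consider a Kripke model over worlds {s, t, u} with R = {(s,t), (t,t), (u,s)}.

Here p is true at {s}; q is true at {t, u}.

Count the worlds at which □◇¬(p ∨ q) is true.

s: successors {t}; ◇¬(p ∨ q) there: t:F. ✗
t: successors {t}; ◇¬(p ∨ q) there: t:F. ✗
u: successors {s}; ◇¬(p ∨ q) there: s:F. ✗
Satisfying worlds: ∅.

0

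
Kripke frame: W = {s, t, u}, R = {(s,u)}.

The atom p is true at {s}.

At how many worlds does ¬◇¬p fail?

1

s: ◇¬p is T. ✗
t: ◇¬p is F. ✓
u: ◇¬p is F. ✓
Satisfying worlds: {t, u}.
So ¬◇¬p fails at the other 1 world.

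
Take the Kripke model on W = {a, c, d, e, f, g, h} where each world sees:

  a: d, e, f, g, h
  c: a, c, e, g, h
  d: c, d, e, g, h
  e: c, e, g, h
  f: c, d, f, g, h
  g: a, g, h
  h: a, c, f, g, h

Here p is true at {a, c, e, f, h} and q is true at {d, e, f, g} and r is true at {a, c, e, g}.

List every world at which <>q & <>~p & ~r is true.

{d, f, h}

a: <>q is T, <>~p & ~r is F. ✗
c: <>q is T, <>~p & ~r is F. ✗
d: <>q is T, <>~p & ~r is T. ✓
e: <>q is T, <>~p & ~r is F. ✗
f: <>q is T, <>~p & ~r is T. ✓
g: <>q is T, <>~p & ~r is F. ✗
h: <>q is T, <>~p & ~r is T. ✓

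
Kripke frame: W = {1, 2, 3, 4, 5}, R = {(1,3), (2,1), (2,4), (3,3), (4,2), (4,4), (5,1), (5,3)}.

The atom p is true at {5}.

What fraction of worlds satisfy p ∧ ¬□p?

1: p is F, ¬□p is T. ✗
2: p is F, ¬□p is T. ✗
3: p is F, ¬□p is T. ✗
4: p is F, ¬□p is T. ✗
5: p is T, ¬□p is T. ✓
That's 1 of 5 worlds, so 1/5.

1/5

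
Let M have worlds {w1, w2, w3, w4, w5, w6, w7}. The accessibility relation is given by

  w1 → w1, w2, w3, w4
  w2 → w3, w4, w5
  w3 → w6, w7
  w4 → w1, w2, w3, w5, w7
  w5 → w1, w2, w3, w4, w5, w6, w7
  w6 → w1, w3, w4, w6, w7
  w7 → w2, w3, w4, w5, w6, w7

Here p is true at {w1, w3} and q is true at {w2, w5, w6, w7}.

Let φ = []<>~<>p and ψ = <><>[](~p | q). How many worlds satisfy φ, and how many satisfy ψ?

For []<>~<>p:
w1: successors {w1, w2, w3, w4}; <>~<>p there: w1:T, w2:T, w3:F, w4:T. ✗
w2: successors {w3, w4, w5}; <>~<>p there: w3:F, w4:T, w5:T. ✗
w3: successors {w6, w7}; <>~<>p there: w6:T, w7:T. ✓
w4: successors {w1, w2, w3, w5, w7}; <>~<>p there: w1:T, w2:T, w3:F, w5:T, w7:T. ✗
w5: successors {w1, w2, w3, w4, w5, w6, w7}; <>~<>p there: w1:T, w2:T, w3:F, w4:T, w5:T, w6:T, w7:T. ✗
w6: successors {w1, w3, w4, w6, w7}; <>~<>p there: w1:T, w3:F, w4:T, w6:T, w7:T. ✗
w7: successors {w2, w3, w4, w5, w6, w7}; <>~<>p there: w2:T, w3:F, w4:T, w5:T, w6:T, w7:T. ✗
— 1 world.
For <><>[](~p | q):
w1: successors {w1, w2, w3, w4}; <>[](~p | q) there: w1:T, w2:T, w3:F, w4:T. ✓
w2: successors {w3, w4, w5}; <>[](~p | q) there: w3:F, w4:T, w5:T. ✓
w3: successors {w6, w7}; <>[](~p | q) there: w6:T, w7:T. ✓
w4: successors {w1, w2, w3, w5, w7}; <>[](~p | q) there: w1:T, w2:T, w3:F, w5:T, w7:T. ✓
w5: successors {w1, w2, w3, w4, w5, w6, w7}; <>[](~p | q) there: w1:T, w2:T, w3:F, w4:T, w5:T, w6:T, w7:T. ✓
w6: successors {w1, w3, w4, w6, w7}; <>[](~p | q) there: w1:T, w3:F, w4:T, w6:T, w7:T. ✓
w7: successors {w2, w3, w4, w5, w6, w7}; <>[](~p | q) there: w2:T, w3:F, w4:T, w5:T, w6:T, w7:T. ✓
— 7 worlds.

1 and 7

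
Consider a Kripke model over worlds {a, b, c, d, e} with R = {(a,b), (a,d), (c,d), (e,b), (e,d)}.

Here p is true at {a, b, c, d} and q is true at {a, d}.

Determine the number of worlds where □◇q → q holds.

a: □◇q is F, q is T. ✓
b: □◇q is T, q is F. ✗
c: □◇q is F, q is F. ✓
d: □◇q is T, q is T. ✓
e: □◇q is F, q is F. ✓
Satisfying worlds: {a, c, d, e}.

4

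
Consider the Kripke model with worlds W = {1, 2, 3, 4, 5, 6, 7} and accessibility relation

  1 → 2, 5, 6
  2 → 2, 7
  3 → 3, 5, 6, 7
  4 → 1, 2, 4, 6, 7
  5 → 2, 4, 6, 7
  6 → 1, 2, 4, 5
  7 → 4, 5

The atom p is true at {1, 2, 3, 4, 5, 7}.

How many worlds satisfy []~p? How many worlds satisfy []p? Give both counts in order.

0 and 3

For []~p:
1: successors {2, 5, 6}; ~p there: 2:F, 5:F, 6:T. ✗
2: successors {2, 7}; ~p there: 2:F, 7:F. ✗
3: successors {3, 5, 6, 7}; ~p there: 3:F, 5:F, 6:T, 7:F. ✗
4: successors {1, 2, 4, 6, 7}; ~p there: 1:F, 2:F, 4:F, 6:T, 7:F. ✗
5: successors {2, 4, 6, 7}; ~p there: 2:F, 4:F, 6:T, 7:F. ✗
6: successors {1, 2, 4, 5}; ~p there: 1:F, 2:F, 4:F, 5:F. ✗
7: successors {4, 5}; ~p there: 4:F, 5:F. ✗
— 0 worlds.
For []p:
1: successors {2, 5, 6}; p there: 2:T, 5:T, 6:F. ✗
2: successors {2, 7}; p there: 2:T, 7:T. ✓
3: successors {3, 5, 6, 7}; p there: 3:T, 5:T, 6:F, 7:T. ✗
4: successors {1, 2, 4, 6, 7}; p there: 1:T, 2:T, 4:T, 6:F, 7:T. ✗
5: successors {2, 4, 6, 7}; p there: 2:T, 4:T, 6:F, 7:T. ✗
6: successors {1, 2, 4, 5}; p there: 1:T, 2:T, 4:T, 5:T. ✓
7: successors {4, 5}; p there: 4:T, 5:T. ✓
— 3 worlds.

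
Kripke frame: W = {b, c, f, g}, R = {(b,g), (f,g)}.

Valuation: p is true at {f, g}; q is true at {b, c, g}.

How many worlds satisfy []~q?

b: successors {g}; ~q there: g:F. ✗
c: no successors, so []~q holds vacuously. ✓
f: successors {g}; ~q there: g:F. ✗
g: no successors, so []~q holds vacuously. ✓
Satisfying worlds: {c, g}.

2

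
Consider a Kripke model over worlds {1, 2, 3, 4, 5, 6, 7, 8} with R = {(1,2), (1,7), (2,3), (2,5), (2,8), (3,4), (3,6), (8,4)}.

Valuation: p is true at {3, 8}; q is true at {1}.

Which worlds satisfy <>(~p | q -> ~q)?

{1, 2, 3, 8}

1: successors {2, 7}; ~p | q -> ~q there: 2:T, 7:T. ✓
2: successors {3, 5, 8}; ~p | q -> ~q there: 3:T, 5:T, 8:T. ✓
3: successors {4, 6}; ~p | q -> ~q there: 4:T, 6:T. ✓
4: no successors, so <>(~p | q -> ~q) fails. ✗
5: no successors, so <>(~p | q -> ~q) fails. ✗
6: no successors, so <>(~p | q -> ~q) fails. ✗
7: no successors, so <>(~p | q -> ~q) fails. ✗
8: successors {4}; ~p | q -> ~q there: 4:T. ✓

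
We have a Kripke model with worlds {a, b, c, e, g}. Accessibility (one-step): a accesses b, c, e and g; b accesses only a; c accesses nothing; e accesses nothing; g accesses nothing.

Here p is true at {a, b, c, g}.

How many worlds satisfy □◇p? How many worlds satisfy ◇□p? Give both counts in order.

For □◇p:
a: successors {b, c, e, g}; ◇p there: b:T, c:F, e:F, g:F. ✗
b: successors {a}; ◇p there: a:T. ✓
c: no successors, so □◇p holds vacuously. ✓
e: no successors, so □◇p holds vacuously. ✓
g: no successors, so □◇p holds vacuously. ✓
— 4 worlds.
For ◇□p:
a: successors {b, c, e, g}; □p there: b:T, c:T, e:T, g:T. ✓
b: successors {a}; □p there: a:F. ✗
c: no successors, so ◇□p fails. ✗
e: no successors, so ◇□p fails. ✗
g: no successors, so ◇□p fails. ✗
— 1 world.

4 and 1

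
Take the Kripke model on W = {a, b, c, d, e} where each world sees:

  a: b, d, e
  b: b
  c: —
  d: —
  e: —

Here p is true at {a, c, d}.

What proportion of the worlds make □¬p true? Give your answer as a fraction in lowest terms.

a: successors {b, d, e}; ¬p there: b:T, d:F, e:T. ✗
b: successors {b}; ¬p there: b:T. ✓
c: no successors, so □¬p holds vacuously. ✓
d: no successors, so □¬p holds vacuously. ✓
e: no successors, so □¬p holds vacuously. ✓
That's 4 of 5 worlds, so 4/5.

4/5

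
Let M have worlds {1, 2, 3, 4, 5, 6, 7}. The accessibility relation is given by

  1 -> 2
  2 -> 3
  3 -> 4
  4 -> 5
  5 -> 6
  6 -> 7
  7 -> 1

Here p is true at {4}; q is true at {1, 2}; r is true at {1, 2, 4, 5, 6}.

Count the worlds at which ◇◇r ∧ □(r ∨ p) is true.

3

1: ◇◇r is F, □(r ∨ p) is T. ✗
2: ◇◇r is T, □(r ∨ p) is F. ✗
3: ◇◇r is T, □(r ∨ p) is T. ✓
4: ◇◇r is T, □(r ∨ p) is T. ✓
5: ◇◇r is F, □(r ∨ p) is T. ✗
6: ◇◇r is T, □(r ∨ p) is F. ✗
7: ◇◇r is T, □(r ∨ p) is T. ✓
Satisfying worlds: {3, 4, 7}.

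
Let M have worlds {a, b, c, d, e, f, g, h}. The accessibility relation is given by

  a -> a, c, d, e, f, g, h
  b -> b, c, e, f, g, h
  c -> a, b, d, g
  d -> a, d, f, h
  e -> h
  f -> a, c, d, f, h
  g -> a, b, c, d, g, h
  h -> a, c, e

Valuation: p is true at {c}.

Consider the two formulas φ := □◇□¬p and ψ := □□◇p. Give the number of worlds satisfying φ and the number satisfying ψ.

For □◇□¬p:
a: successors {a, c, d, e, f, g, h}; ◇□¬p there: a:T, c:T, d:T, e:F, f:T, g:T, h:T. ✗
b: successors {b, c, e, f, g, h}; ◇□¬p there: b:T, c:T, e:F, f:T, g:T, h:T. ✗
c: successors {a, b, d, g}; ◇□¬p there: a:T, b:T, d:T, g:T. ✓
d: successors {a, d, f, h}; ◇□¬p there: a:T, d:T, f:T, h:T. ✓
e: successors {h}; ◇□¬p there: h:T. ✓
f: successors {a, c, d, f, h}; ◇□¬p there: a:T, c:T, d:T, f:T, h:T. ✓
g: successors {a, b, c, d, g, h}; ◇□¬p there: a:T, b:T, c:T, d:T, g:T, h:T. ✓
h: successors {a, c, e}; ◇□¬p there: a:T, c:T, e:F. ✗
— 5 worlds.
For □□◇p:
a: successors {a, c, d, e, f, g, h}; □◇p there: a:F, c:F, d:F, e:T, f:F, g:F, h:F. ✗
b: successors {b, c, e, f, g, h}; □◇p there: b:F, c:F, e:T, f:F, g:F, h:F. ✗
c: successors {a, b, d, g}; □◇p there: a:F, b:F, d:F, g:F. ✗
d: successors {a, d, f, h}; □◇p there: a:F, d:F, f:F, h:F. ✗
e: successors {h}; □◇p there: h:F. ✗
f: successors {a, c, d, f, h}; □◇p there: a:F, c:F, d:F, f:F, h:F. ✗
g: successors {a, b, c, d, g, h}; □◇p there: a:F, b:F, c:F, d:F, g:F, h:F. ✗
h: successors {a, c, e}; □◇p there: a:F, c:F, e:T. ✗
— 0 worlds.

5 and 0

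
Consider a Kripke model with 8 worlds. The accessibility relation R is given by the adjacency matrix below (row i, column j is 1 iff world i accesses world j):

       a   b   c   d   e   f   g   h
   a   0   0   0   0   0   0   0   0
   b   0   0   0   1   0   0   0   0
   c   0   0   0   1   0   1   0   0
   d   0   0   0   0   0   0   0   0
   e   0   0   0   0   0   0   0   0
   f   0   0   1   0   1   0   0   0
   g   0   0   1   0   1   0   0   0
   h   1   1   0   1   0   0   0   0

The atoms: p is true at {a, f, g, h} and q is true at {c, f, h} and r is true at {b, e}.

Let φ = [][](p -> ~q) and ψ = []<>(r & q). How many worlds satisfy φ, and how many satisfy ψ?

For [][](p -> ~q):
a: no successors, so [][](p -> ~q) holds vacuously. ✓
b: successors {d}; [](p -> ~q) there: d:T. ✓
c: successors {d, f}; [](p -> ~q) there: d:T, f:T. ✓
d: no successors, so [][](p -> ~q) holds vacuously. ✓
e: no successors, so [][](p -> ~q) holds vacuously. ✓
f: successors {c, e}; [](p -> ~q) there: c:F, e:T. ✗
g: successors {c, e}; [](p -> ~q) there: c:F, e:T. ✗
h: successors {a, b, d}; [](p -> ~q) there: a:T, b:T, d:T. ✓
— 6 worlds.
For []<>(r & q):
a: no successors, so []<>(r & q) holds vacuously. ✓
b: successors {d}; <>(r & q) there: d:F. ✗
c: successors {d, f}; <>(r & q) there: d:F, f:F. ✗
d: no successors, so []<>(r & q) holds vacuously. ✓
e: no successors, so []<>(r & q) holds vacuously. ✓
f: successors {c, e}; <>(r & q) there: c:F, e:F. ✗
g: successors {c, e}; <>(r & q) there: c:F, e:F. ✗
h: successors {a, b, d}; <>(r & q) there: a:F, b:F, d:F. ✗
— 3 worlds.

6 and 3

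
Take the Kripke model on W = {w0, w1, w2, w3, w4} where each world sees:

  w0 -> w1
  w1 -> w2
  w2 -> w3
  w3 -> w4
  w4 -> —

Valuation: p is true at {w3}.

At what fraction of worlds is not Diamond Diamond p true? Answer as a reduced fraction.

w0: Diamond Diamond p is F. ✓
w1: Diamond Diamond p is T. ✗
w2: Diamond Diamond p is F. ✓
w3: Diamond Diamond p is F. ✓
w4: Diamond Diamond p is F. ✓
That's 4 of 5 worlds, so 4/5.

4/5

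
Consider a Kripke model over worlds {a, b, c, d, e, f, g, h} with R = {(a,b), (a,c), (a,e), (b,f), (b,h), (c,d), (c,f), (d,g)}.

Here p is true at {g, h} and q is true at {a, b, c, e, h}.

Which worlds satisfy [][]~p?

{b, d, e, f, g, h}

a: successors {b, c, e}; []~p there: b:F, c:T, e:T. ✗
b: successors {f, h}; []~p there: f:T, h:T. ✓
c: successors {d, f}; []~p there: d:F, f:T. ✗
d: successors {g}; []~p there: g:T. ✓
e: no successors, so [][]~p holds vacuously. ✓
f: no successors, so [][]~p holds vacuously. ✓
g: no successors, so [][]~p holds vacuously. ✓
h: no successors, so [][]~p holds vacuously. ✓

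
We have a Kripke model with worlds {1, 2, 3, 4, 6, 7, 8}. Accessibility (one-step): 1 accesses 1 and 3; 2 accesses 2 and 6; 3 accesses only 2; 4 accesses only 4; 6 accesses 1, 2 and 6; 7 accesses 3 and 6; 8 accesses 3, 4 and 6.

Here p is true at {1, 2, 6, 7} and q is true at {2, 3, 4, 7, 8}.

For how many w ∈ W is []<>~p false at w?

6

1: successors {1, 3}; <>~p there: 1:T, 3:F. ✗
2: successors {2, 6}; <>~p there: 2:F, 6:F. ✗
3: successors {2}; <>~p there: 2:F. ✗
4: successors {4}; <>~p there: 4:T. ✓
6: successors {1, 2, 6}; <>~p there: 1:T, 2:F, 6:F. ✗
7: successors {3, 6}; <>~p there: 3:F, 6:F. ✗
8: successors {3, 4, 6}; <>~p there: 3:F, 4:T, 6:F. ✗
Satisfying worlds: {4}.
So []<>~p fails at the other 6 worlds.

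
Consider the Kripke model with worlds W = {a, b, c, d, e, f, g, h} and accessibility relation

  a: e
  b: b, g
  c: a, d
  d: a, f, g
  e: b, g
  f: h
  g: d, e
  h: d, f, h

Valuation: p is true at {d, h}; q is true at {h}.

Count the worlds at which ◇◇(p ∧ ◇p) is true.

3

a: successors {e}; ◇(p ∧ ◇p) there: e:F. ✗
b: successors {b, g}; ◇(p ∧ ◇p) there: b:F, g:F. ✗
c: successors {a, d}; ◇(p ∧ ◇p) there: a:F, d:F. ✗
d: successors {a, f, g}; ◇(p ∧ ◇p) there: a:F, f:T, g:F. ✓
e: successors {b, g}; ◇(p ∧ ◇p) there: b:F, g:F. ✗
f: successors {h}; ◇(p ∧ ◇p) there: h:T. ✓
g: successors {d, e}; ◇(p ∧ ◇p) there: d:F, e:F. ✗
h: successors {d, f, h}; ◇(p ∧ ◇p) there: d:F, f:T, h:T. ✓
Satisfying worlds: {d, f, h}.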